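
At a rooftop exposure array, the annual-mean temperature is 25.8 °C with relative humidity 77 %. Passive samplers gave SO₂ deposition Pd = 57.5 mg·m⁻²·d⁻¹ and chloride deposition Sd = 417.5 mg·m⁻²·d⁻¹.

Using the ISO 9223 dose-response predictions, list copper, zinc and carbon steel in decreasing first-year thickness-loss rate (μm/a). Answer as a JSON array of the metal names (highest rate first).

["carbon steel", "zinc", "copper"]

copper: temperature factor f = -0.080·(15.8) = -1.2640
  Pd branch = 0.0053·Pd^0.26·e^(0.059·RH+f) = 0.4035 μm/a
  Sd branch = 0.01025·Sd^0.27·e^(0.036·RH+0.049·T) = 2.959 μm/a
  r_corr = 0.4035 + 2.959 = 3.363 μm/a
zinc: T>10 °C ⇒ hinge -0.071·(25.8−10) = -1.1218
  Pd branch = 0.0129·Pd^0.44·e^(0.046·RH+f) = 0.8628 μm/a
  Sd branch = 0.0175·Sd^0.57·e^(0.008·RH+0.085·T) = 9.052 μm/a
  sum: 0.8628 + 9.052 → r_corr = 9.915 μm/a
carbon steel: temperature factor f = -0.054·(15.8) = -0.8532
  Pd branch = 1.77·Pd^0.52·e^(0.02·RH+f) = 28.93 μm/a
  Cl⁻ term: 0.102·417.5^0.62·exp(0.033·77+0.04·25.8) = 153.2
  sum: 28.93 + 153.2 → r_corr = 182.1 μm/a
Ordering by μm/a: carbon steel (182) > zinc (9.91) > copper (3.36)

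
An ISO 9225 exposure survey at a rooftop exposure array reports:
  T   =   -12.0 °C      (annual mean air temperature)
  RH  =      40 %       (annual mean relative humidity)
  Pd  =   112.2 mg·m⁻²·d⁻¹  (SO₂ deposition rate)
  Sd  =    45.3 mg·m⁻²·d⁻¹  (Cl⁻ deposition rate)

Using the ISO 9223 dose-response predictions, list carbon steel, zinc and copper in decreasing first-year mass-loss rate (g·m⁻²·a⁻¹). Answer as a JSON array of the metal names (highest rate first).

["carbon steel", "zinc", "copper"]

carbon steel: temperature factor f = +0.150·(-22.0) = -3.3000
  Pd branch = 1.77·Pd^0.52·e^(0.02·RH+f) = 1.691 μm/a
  Sd branch = 0.102·Sd^0.62·e^(0.033·RH+0.04·T) = 2.513 μm/a
  sum: 1.691 + 2.513 → r_corr = 4.204 μm/a
  mass loss = 4.204 μm/a × 7.85 g/cm³ = 33 g·m⁻²·a⁻¹
zinc: temperature factor f = +0.038·(-22.0) = -0.8360
  SO₂ term: 0.0129·112.2^0.44·exp(0.046·40-0.8360) = 0.2809
  Sd branch = 0.0175·Sd^0.57·e^(0.008·RH+0.085·T) = 0.07638 μm/a
  sum: 0.2809 + 0.07638 → r_corr = 0.3573 μm/a
  mass loss = 0.3573 μm/a × 7.14 g/cm³ = 2.551 g·m⁻²·a⁻¹
copper: f(T) = +0.126·(T−10) [T≤10 °C] = -2.7720
  Pd branch = 0.0053·Pd^0.26·e^(0.059·RH+f) = 0.01198 μm/a
  Sd branch = 0.01025·Sd^0.27·e^(0.036·RH+0.049·T) = 0.06728 μm/a
  r_corr = 0.01198 + 0.06728 = 0.07926 μm/a
  mass loss = 0.07926 μm/a × 8.96 g/cm³ = 0.7101 g·m⁻²·a⁻¹
Ordering by g·m⁻²·a⁻¹: carbon steel (33) > zinc (2.55) > copper (0.71)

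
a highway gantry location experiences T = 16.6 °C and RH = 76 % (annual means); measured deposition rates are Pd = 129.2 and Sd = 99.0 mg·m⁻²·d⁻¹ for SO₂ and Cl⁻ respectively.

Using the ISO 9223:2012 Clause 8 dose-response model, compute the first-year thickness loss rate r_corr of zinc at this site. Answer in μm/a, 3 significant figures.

r_corr = 4.07 μm/a

zinc: f(T) = -0.071·(T−10) [T>10 °C] = -0.4686
  sulphur-dioxide contribution → 2.261 μm/a
  chloride contribution → 1.809 μm/a
  total first-year rate 4.07 μm/a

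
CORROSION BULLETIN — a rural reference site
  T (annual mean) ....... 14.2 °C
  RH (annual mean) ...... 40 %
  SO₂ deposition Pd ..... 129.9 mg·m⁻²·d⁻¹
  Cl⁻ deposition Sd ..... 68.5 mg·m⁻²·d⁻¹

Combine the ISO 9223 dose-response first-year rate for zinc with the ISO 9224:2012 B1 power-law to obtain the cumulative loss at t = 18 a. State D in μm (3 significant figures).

zinc: T>10 °C ⇒ hinge -0.071·(14.2−10) = -0.2982
  SO₂ term: 0.0129·129.9^0.44·exp(0.046·40-0.2982) = 0.5131
  Sd branch = 0.0175·Sd^0.57·e^(0.008·RH+0.085·T) = 0.8965 μm/a
  sum: 0.5131 + 0.8965 → r_corr = 1.41 μm/a
Long-term exponent b (ISO 9224 Table 2, B1) = 0.813
  D(18) = 1.41 × 18^0.813 = 1.41 × 10.48 = 14.78 μm

D(18) = 14.8 μm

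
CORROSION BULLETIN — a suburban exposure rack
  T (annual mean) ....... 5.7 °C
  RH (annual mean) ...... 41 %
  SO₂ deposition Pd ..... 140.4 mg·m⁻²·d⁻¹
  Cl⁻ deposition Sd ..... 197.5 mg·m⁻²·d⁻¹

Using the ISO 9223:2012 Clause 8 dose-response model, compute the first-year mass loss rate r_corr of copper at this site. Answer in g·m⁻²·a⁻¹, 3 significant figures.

copper: temperature factor f = +0.126·(-4.3) = -0.5418
  Pd branch = 0.0053·Pd^0.26·e^(0.059·RH+f) = 0.1253 μm/a
  Sd branch = 0.01025·Sd^0.27·e^(0.036·RH+0.049·T) = 0.2471 μm/a
  r_corr = 0.1253 + 0.2471 = 0.3724 μm/a
Convert to mass loss: 0.3724 μm/a × 8.96 g/cm³ = 3.336 g·m⁻²·a⁻¹

r_corr = 3.34 g·m⁻²·a⁻¹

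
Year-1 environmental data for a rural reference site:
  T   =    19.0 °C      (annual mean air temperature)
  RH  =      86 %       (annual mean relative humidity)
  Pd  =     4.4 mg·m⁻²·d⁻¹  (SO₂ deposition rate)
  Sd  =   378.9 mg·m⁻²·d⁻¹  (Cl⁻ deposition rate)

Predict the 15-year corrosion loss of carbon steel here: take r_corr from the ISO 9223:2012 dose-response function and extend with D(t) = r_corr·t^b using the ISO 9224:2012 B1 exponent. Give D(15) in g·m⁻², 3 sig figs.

D(15) = 5.21e+03 g·m⁻²

carbon steel: temperature factor f = -0.054·(9.0) = -0.4860
  SO₂ term: 1.77·4.4^0.52·exp(0.02·86-0.4860) = 13.14
  Cl⁻ term: 0.102·378.9^0.62·exp(0.033·86+0.04·19.0) = 147.9
  sum: 13.14 + 147.9 → r_corr = 161 μm/a
ISO 9224: D(t) = r_corr · t^b with b = 0.523 (carbon steel, B1)
  D(15) = 161 × 15^0.523 = 161 × 4.122 = 663.6 μm
  Mass loss = 663.6 μm × 7.85 g/cm³ = 5210 g·m⁻²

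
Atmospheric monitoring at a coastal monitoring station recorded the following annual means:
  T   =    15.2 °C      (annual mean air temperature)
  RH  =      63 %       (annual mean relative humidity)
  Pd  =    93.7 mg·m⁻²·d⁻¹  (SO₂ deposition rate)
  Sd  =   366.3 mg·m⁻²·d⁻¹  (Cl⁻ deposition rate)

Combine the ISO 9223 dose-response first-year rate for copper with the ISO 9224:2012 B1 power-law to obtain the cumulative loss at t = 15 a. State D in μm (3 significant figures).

D(15) = 9.10 μm

copper: T>10 °C ⇒ hinge -0.080·(15.2−10) = -0.4160
  SO₂ term: 0.0053·93.7^0.26·exp(0.059·63-0.4160) = 0.4683
  Cl⁻ term: 0.01025·366.3^0.27·exp(0.036·63+0.049·15.2) = 1.027
  sum: 0.4683 + 1.027 → r_corr = 1.495 μm/a
Long-term exponent b (ISO 9224 Table 2, B1) = 0.667
  D(15) = 1.495 × 15^0.667 = 1.495 × 6.088 = 9.101 μm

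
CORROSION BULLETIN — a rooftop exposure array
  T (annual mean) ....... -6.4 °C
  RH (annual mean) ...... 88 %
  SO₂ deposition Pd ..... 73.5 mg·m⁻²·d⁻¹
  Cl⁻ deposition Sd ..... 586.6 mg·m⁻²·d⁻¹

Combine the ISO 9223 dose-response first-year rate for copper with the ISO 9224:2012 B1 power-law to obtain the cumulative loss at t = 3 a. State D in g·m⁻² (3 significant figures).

copper: temperature factor f = +0.126·(-16.4) = -2.0664
  Pd branch = 0.0053·Pd^0.26·e^(0.059·RH+f) = 0.3689 μm/a
  Sd branch = 0.01025·Sd^0.27·e^(0.036·RH+0.049·T) = 0.995 μm/a
  sum: 0.3689 + 0.995 → r_corr = 1.364 μm/a
Long-term exponent b (ISO 9224 Table 2, B1) = 0.667
  D(3) = 1.364 × 3^0.667 = 1.364 × 2.081 = 2.838 μm
  Mass loss = 2.838 μm × 8.96 g/cm³ = 25.43 g·m⁻²

D(3) = 25.4 g·m⁻²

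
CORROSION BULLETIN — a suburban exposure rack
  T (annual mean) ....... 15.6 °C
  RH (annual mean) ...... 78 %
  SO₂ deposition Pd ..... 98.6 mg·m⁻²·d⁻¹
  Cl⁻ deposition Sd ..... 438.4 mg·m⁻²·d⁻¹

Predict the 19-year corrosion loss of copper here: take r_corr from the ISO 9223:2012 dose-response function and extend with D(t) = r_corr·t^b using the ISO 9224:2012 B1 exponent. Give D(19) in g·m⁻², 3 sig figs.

copper: temperature factor f = -0.080·(5.6) = -0.4480
  SO₂ term: 0.0053·98.6^0.26·exp(0.059·78-0.4480) = 1.114
  Cl⁻ term: 0.01025·438.4^0.27·exp(0.036·78+0.049·15.6) = 1.886
  r_corr = 1.114 + 1.886 = 2.999 μm/a
Long-term exponent b (ISO 9224 Table 2, B1) = 0.667
  D(19) = 2.999 × 19^0.667 = 2.999 × 7.127 = 21.38 μm
  Mass loss = 21.38 μm × 8.96 g/cm³ = 191.5 g·m⁻²

D(19) = 192 g·m⁻²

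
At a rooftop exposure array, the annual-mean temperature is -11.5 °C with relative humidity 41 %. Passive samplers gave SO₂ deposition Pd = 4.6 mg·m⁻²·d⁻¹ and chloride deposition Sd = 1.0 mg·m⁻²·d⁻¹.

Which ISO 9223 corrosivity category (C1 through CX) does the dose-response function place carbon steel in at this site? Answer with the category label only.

C1

carbon steel: f(T) = +0.150·(T−10) [T≤10 °C] = -3.2250
  Pd branch = 1.77·Pd^0.52·e^(0.02·RH+f) = 0.3533 μm/a
  Cl⁻ term: 0.102·1.0^0.62·exp(0.033·41+0.04·-11.5) = 0.2491
  sum: 0.3533 + 0.2491 → r_corr = 0.6024 μm/a
0.602 μm/a falls in (0, 1.3] for carbon steel → category C1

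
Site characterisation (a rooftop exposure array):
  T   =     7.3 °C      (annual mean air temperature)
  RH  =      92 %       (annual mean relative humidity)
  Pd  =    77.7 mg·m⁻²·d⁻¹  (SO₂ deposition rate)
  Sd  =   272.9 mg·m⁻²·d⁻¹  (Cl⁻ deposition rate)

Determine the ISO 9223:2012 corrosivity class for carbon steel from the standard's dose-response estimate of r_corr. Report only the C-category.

carbon steel: T≤10 °C ⇒ hinge +0.150·(7.3−10) = -0.4050
  SO₂ term: 1.77·77.7^0.52·exp(0.02·92-0.4050) = 71.48
  Sd branch = 0.102·Sd^0.62·e^(0.033·RH+0.04·T) = 92.1 μm/a
  sum: 71.48 + 92.1 → r_corr = 163.6 μm/a
Category bounds: 80…200 μm/a bracket r_corr ⇒ C5

C5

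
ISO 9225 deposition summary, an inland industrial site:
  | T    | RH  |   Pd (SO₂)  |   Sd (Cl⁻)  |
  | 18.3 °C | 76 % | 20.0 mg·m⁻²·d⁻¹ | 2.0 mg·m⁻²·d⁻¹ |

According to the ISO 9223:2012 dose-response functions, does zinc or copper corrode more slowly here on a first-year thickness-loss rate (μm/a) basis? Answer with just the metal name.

copper

zinc: temperature factor f = -0.071·(8.3) = -0.5893
  sulphur-dioxide contribution → 0.8819 μm/a
  chloride contribution → 0.2261 μm/a
  ⇒ r_corr(zinc) = 1.108 μm/a
copper: T>10 °C ⇒ hinge -0.080·(18.3−10) = -0.6640
  sulphur-dioxide contribution → 0.5267 μm/a
  chloride contribution → 0.4674 μm/a
  ⇒ r_corr(copper) = 0.9941 μm/a
Ordering by μm/a: zinc (1.11) > copper (0.994)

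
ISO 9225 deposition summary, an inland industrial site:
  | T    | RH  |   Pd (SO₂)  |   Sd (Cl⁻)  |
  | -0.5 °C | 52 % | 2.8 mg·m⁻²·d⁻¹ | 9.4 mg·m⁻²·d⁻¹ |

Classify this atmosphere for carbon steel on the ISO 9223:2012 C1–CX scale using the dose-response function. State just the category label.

C2

carbon steel: temperature factor f = +0.150·(-10.5) = -1.5750
  SO₂ term: 1.77·2.8^0.52·exp(0.02·52-1.5750) = 1.771
  Sd branch = 0.102·Sd^0.62·e^(0.033·RH+0.04·T) = 2.231 μm/a
  r_corr = 1.771 + 2.231 = 4.002 μm/a
Category bounds: 1.3…25 μm/a bracket r_corr ⇒ C2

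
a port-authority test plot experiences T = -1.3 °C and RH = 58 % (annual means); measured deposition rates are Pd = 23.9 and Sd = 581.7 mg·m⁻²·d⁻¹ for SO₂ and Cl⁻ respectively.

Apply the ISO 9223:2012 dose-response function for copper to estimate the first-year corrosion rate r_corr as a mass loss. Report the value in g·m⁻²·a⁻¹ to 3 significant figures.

r_corr = 4.68 g·m⁻²·a⁻¹

copper: T≤10 °C ⇒ hinge +0.126·(-1.3−10) = -1.4238
  SO₂ term: 0.0053·23.9^0.26·exp(0.059·58-1.4238) = 0.08922
  Cl⁻ term: 0.01025·581.7^0.27·exp(0.036·58+0.049·-1.3) = 0.4328
  sum: 0.08922 + 0.4328 → r_corr = 0.5221 μm/a
Convert to mass loss: 0.5221 μm/a × 8.96 g/cm³ = 4.678 g·m⁻²·a⁻¹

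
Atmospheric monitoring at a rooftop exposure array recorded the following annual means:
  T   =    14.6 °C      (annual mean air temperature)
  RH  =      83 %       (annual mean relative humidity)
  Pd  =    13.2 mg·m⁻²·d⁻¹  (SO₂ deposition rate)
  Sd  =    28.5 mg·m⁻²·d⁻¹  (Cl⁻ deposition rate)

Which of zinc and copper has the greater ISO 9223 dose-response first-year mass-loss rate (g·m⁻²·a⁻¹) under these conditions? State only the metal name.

zinc: temperature factor f = -0.071·(4.6) = -0.3266
  SO₂ term: 0.0129·13.2^0.44·exp(0.046·83-0.3266) = 1.318
  Sd branch = 0.0175·Sd^0.57·e^(0.008·RH+0.085·T) = 0.7937 μm/a
  sum: 1.318 + 0.7937 → r_corr = 2.112 μm/a
  mass loss = 2.112 μm/a × 7.14 g/cm³ = 15.08 g·m⁻²·a⁻¹
copper: T>10 °C ⇒ hinge -0.080·(14.6−10) = -0.3680
  Pd branch = 0.0053·Pd^0.26·e^(0.059·RH+f) = 0.9606 μm/a
  Cl⁻ term: 0.01025·28.5^0.27·exp(0.036·83+0.049·14.6) = 1.028
  sum: 0.9606 + 1.028 → r_corr = 1.988 μm/a
  mass loss = 1.988 μm/a × 8.96 g/cm³ = 17.82 g·m⁻²·a⁻¹
Ordering by g·m⁻²·a⁻¹: copper (17.8) > zinc (15.1)

copper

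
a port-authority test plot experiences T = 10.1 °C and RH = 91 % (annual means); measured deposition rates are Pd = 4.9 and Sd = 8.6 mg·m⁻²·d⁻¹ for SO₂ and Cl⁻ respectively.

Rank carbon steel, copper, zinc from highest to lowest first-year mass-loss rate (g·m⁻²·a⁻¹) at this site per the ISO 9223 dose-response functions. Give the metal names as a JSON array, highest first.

["carbon steel", "copper", "zinc"]

carbon steel: temperature factor f = -0.054·(0.1) = -0.0054
  SO₂ term: 1.77·4.9^0.52·exp(0.02·91-0.0054) = 24.83
  Cl⁻ term: 0.102·8.6^0.62·exp(0.033·91+0.04·10.1) = 11.69
  r_corr = 24.83 + 11.69 = 36.51 μm/a
  mass loss = 36.51 μm/a × 7.85 g/cm³ = 286.6 g·m⁻²·a⁻¹
copper: temperature factor f = -0.080·(0.1) = -0.0080
  SO₂ term: 0.0053·4.9^0.26·exp(0.059·91-0.0080) = 1.706
  Cl⁻ term: 0.01025·8.6^0.27·exp(0.036·91+0.049·10.1) = 0.7956
  sum: 1.706 + 0.7956 → r_corr = 2.502 μm/a
  mass loss = 2.502 μm/a × 8.96 g/cm³ = 22.41 g·m⁻²·a⁻¹
zinc: T>10 °C ⇒ hinge -0.071·(10.1−10) = -0.0071
  SO₂ term: 0.0129·4.9^0.44·exp(0.046·91-0.0071) = 1.695
  Cl⁻ term: 0.0175·8.6^0.57·exp(0.008·91+0.085·10.1) = 0.2915
  sum: 1.695 + 0.2915 → r_corr = 1.986 μm/a
  mass loss = 1.986 μm/a × 7.14 g/cm³ = 14.18 g·m⁻²·a⁻¹
Ordering by g·m⁻²·a⁻¹: carbon steel (287) > copper (22.4) > zinc (14.2)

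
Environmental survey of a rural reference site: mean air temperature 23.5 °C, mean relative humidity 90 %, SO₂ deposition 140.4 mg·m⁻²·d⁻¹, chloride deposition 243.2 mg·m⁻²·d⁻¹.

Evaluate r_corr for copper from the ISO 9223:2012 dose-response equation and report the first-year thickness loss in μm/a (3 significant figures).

r_corr = 4.97 μm/a

copper: f(T) = -0.080·(T−10) [T>10 °C] = -1.0800
  Pd branch = 0.0053·Pd^0.26·e^(0.059·RH+f) = 1.317 μm/a
  Sd branch = 0.01025·Sd^0.27·e^(0.036·RH+0.049·T) = 3.649 μm/a
  r_corr = 1.317 + 3.649 = 4.966 μm/a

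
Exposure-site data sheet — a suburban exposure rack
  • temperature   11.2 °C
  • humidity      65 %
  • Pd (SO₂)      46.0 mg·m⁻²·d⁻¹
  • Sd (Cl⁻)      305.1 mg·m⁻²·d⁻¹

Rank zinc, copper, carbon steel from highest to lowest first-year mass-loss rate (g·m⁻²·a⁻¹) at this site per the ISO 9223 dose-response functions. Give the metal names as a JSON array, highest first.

["carbon steel", "zinc", "copper"]

zinc: temperature factor f = -0.071·(1.2) = -0.0852
  Pd branch = 0.0129·Pd^0.44·e^(0.046·RH+f) = 1.27 μm/a
  Cl⁻ term: 0.0175·305.1^0.57·exp(0.008·65+0.085·11.2) = 1.988
  sum: 1.27 + 1.988 → r_corr = 3.258 μm/a
  mass loss = 3.258 μm/a × 7.14 g/cm³ = 23.26 g·m⁻²·a⁻¹
copper: f(T) = -0.080·(T−10) [T>10 °C] = -0.0960
  Pd branch = 0.0053·Pd^0.26·e^(0.059·RH+f) = 0.6031 μm/a
  Cl⁻ term: 0.01025·305.1^0.27·exp(0.036·65+0.049·11.2) = 0.8632
  r_corr = 0.6031 + 0.8632 = 1.466 μm/a
  mass loss = 1.466 μm/a × 8.96 g/cm³ = 13.14 g·m⁻²·a⁻¹
carbon steel: T>10 °C ⇒ hinge -0.054·(11.2−10) = -0.0648
  Pd branch = 1.77·Pd^0.52·e^(0.02·RH+f) = 44.57 μm/a
  Cl⁻ term: 0.102·305.1^0.62·exp(0.033·65+0.04·11.2) = 47.32
  sum: 44.57 + 47.32 → r_corr = 91.89 μm/a
  mass loss = 91.89 μm/a × 7.85 g/cm³ = 721.4 g·m⁻²·a⁻¹
Ordering by g·m⁻²·a⁻¹: carbon steel (721) > zinc (23.3) > copper (13.1)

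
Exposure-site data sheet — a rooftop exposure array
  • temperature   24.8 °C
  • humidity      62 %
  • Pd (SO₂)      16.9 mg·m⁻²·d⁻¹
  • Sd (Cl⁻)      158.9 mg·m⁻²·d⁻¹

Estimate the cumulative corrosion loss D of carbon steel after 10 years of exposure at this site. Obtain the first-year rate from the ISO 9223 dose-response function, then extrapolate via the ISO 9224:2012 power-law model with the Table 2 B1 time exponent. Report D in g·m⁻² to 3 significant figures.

carbon steel: T>10 °C ⇒ hinge -0.054·(24.8−10) = -0.7992
  sulphur-dioxide contribution → 11.96 μm/a
  chloride contribution → 49.28 μm/a
  total first-year rate 61.25 μm/a
Power-law: D(10) = r_corr · 10^0.523
  D(10) = 61.25 × 10^0.523 = 61.25 × 3.334 = 204.2 μm
  Mass loss = 204.2 μm × 7.85 g/cm³ = 1603 g·m⁻²

D(10) = 1.60e+03 g·m⁻²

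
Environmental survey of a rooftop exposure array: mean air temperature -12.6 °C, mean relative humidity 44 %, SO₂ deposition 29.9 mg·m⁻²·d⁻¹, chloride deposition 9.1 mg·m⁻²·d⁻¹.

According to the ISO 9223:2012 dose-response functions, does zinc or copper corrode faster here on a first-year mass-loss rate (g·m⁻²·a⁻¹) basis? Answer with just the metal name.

zinc: T≤10 °C ⇒ hinge +0.038·(-12.6−10) = -0.8588
  SO₂ term: 0.0129·29.9^0.44·exp(0.046·44-0.8588) = 0.1845
  Sd branch = 0.0175·Sd^0.57·e^(0.008·RH+0.085·T) = 0.03002 μm/a
  r_corr = 0.1845 + 0.03002 = 0.2145 μm/a
  mass loss = 0.2145 μm/a × 7.14 g/cm³ = 1.531 g·m⁻²·a⁻¹
copper: temperature factor f = +0.126·(-22.6) = -2.8476
  SO₂ term: 0.0053·29.9^0.26·exp(0.059·44-2.8476) = 0.00997
  Sd branch = 0.01025·Sd^0.27·e^(0.036·RH+0.049·T) = 0.04892 μm/a
  r_corr = 0.00997 + 0.04892 = 0.05889 μm/a
  mass loss = 0.05889 μm/a × 8.96 g/cm³ = 0.5276 g·m⁻²·a⁻¹
Ordering by g·m⁻²·a⁻¹: zinc (1.53) > copper (0.528)

zinc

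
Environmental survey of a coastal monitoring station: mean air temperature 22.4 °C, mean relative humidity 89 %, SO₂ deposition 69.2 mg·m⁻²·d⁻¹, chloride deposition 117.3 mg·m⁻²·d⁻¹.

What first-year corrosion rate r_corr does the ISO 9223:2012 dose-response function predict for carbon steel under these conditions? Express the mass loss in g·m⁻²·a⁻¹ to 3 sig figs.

carbon steel: f(T) = -0.054·(T−10) [T>10 °C] = -0.6696
  Pd branch = 1.77·Pd^0.52·e^(0.02·RH+f) = 48.65 μm/a
  Cl⁻ term: 0.102·117.3^0.62·exp(0.033·89+0.04·22.4) = 90.41
  r_corr = 48.65 + 90.41 = 139.1 μm/a
Convert to mass loss: 139.1 μm/a × 7.85 g/cm³ = 1092 g·m⁻²·a⁻¹

r_corr = 1.09e+03 g·m⁻²·a⁻¹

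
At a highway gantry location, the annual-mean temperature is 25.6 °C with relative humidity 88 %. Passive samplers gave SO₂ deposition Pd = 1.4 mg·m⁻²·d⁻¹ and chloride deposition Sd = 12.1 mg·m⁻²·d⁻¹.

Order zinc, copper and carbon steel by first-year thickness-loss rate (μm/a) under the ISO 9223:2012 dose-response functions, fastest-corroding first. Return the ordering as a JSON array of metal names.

zinc: T>10 °C ⇒ hinge -0.071·(25.6−10) = -1.1076
  sulphur-dioxide contribution → 0.2831 μm/a
  chloride contribution → 1.291 μm/a
  total first-year rate 1.574 μm/a
copper: T>10 °C ⇒ hinge -0.080·(25.6−10) = -1.2480
  sulphur-dioxide contribution → 0.2986 μm/a
  chloride contribution → 1.674 μm/a
  ⇒ r_corr(copper) = 1.972 μm/a
carbon steel: T>10 °C ⇒ hinge -0.054·(25.6−10) = -0.8424
  sulphur-dioxide contribution → 5.278 μm/a
  chloride contribution → 24.31 μm/a
  ⇒ r_corr(carbon steel) = 29.59 μm/a
Ordering by μm/a: carbon steel (29.6) > copper (1.97) > zinc (1.57)

["carbon steel", "copper", "zinc"]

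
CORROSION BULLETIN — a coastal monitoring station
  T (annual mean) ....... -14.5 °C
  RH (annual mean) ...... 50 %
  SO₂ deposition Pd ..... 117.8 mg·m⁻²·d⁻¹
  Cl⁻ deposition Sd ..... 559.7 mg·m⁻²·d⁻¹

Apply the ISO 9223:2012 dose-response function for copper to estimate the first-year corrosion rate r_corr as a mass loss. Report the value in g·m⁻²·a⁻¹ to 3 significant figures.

copper: f(T) = +0.126·(T−10) [T≤10 °C] = -3.0870
  SO₂ term: 0.0053·117.8^0.26·exp(0.059·50-3.0870) = 0.01597
  Sd branch = 0.01025·Sd^0.27·e^(0.036·RH+0.049·T) = 0.1682 μm/a
  sum: 0.01597 + 0.1682 → r_corr = 0.1842 μm/a
Convert to mass loss: 0.1842 μm/a × 8.96 g/cm³ = 1.65 g·m⁻²·a⁻¹

r_corr = 1.65 g·m⁻²·a⁻¹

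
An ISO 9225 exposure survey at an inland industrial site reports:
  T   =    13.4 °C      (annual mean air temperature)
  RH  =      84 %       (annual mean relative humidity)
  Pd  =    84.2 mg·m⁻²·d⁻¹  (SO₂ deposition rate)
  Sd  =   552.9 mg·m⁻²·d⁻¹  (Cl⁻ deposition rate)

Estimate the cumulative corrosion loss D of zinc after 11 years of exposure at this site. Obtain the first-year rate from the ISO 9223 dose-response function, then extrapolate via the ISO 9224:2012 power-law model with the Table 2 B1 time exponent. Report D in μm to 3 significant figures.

D(11) = 51.4 μm

zinc: T>10 °C ⇒ hinge -0.071·(13.4−10) = -0.2414
  SO₂ term: 0.0129·84.2^0.44·exp(0.046·84-0.2414) = 3.396
  Cl⁻ term: 0.0175·552.9^0.57·exp(0.008·84+0.085·13.4) = 3.916
  sum: 3.396 + 3.916 → r_corr = 7.312 μm/a
Long-term exponent b (ISO 9224 Table 2, B1) = 0.813
  D(11) = 7.312 × 11^0.813 = 7.312 × 7.025 = 51.37 μm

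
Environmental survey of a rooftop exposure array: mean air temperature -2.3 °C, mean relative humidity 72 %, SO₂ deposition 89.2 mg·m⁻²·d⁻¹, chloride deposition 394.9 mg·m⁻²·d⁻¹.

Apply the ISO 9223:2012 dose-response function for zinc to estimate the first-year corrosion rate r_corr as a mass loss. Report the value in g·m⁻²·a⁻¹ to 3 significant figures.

zinc: f(T) = +0.038·(T−10) [T≤10 °C] = -0.4674
  Pd branch = 0.0129·Pd^0.44·e^(0.046·RH+f) = 1.6 μm/a
  Sd branch = 0.0175·Sd^0.57·e^(0.008·RH+0.085·T) = 0.7732 μm/a
  sum: 1.6 + 0.7732 → r_corr = 2.373 μm/a
Convert to mass loss: 2.373 μm/a × 7.14 g/cm³ = 16.95 g·m⁻²·a⁻¹

r_corr = 16.9 g·m⁻²·a⁻¹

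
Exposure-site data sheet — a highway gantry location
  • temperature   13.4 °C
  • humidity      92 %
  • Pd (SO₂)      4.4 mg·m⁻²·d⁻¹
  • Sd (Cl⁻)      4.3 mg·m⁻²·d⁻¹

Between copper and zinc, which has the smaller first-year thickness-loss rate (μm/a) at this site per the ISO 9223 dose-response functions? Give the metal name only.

copper: temperature factor f = -0.080·(3.4) = -0.2720
  Pd branch = 0.0053·Pd^0.26·e^(0.059·RH+f) = 1.351 μm/a
  Sd branch = 0.01025·Sd^0.27·e^(0.036·RH+0.049·T) = 0.8041 μm/a
  r_corr = 1.351 + 0.8041 = 2.156 μm/a
zinc: f(T) = -0.071·(T−10) [T>10 °C] = -0.2414
  SO₂ term: 0.0129·4.4^0.44·exp(0.046·92-0.2414) = 1.339
  Cl⁻ term: 0.0175·4.3^0.57·exp(0.008·92+0.085·13.4) = 0.2621
  r_corr = 1.339 + 0.2621 = 1.601 μm/a
Ordering by μm/a: copper (2.16) > zinc (1.6)

zinc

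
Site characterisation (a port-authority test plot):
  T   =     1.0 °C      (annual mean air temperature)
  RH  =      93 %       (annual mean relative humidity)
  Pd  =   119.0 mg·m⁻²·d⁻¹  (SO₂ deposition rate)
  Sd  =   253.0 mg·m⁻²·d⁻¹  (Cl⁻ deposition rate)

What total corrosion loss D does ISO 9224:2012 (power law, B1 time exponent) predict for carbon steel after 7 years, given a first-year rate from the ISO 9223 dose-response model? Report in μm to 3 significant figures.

carbon steel: T≤10 °C ⇒ hinge +0.150·(1.0−10) = -1.3500
  Pd branch = 1.77·Pd^0.52·e^(0.02·RH+f) = 35.38 μm/a
  Cl⁻ term: 0.102·253.0^0.62·exp(0.033·93+0.04·1.0) = 70.59
  r_corr = 35.38 + 70.59 = 106 μm/a
ISO 9224: D(t) = r_corr · t^b with b = 0.523 (carbon steel, B1)
  D(7) = 106 × 7^0.523 = 106 × 2.767 = 293.2 μm

D(7) = 293 μm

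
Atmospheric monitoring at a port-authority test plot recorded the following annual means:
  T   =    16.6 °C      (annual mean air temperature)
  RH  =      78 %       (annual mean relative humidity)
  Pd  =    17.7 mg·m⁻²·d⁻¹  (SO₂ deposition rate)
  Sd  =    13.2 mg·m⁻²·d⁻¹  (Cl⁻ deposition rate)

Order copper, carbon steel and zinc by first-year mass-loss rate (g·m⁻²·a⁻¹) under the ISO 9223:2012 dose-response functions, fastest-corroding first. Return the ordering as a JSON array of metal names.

["carbon steel", "copper", "zinc"]

copper: f(T) = -0.080·(T−10) [T>10 °C] = -0.5280
  Pd branch = 0.0053·Pd^0.26·e^(0.059·RH+f) = 0.6578 μm/a
  Cl⁻ term: 0.01025·13.2^0.27·exp(0.036·78+0.049·16.6) = 0.7692
  r_corr = 0.6578 + 0.7692 = 1.427 μm/a
  mass loss = 1.427 μm/a × 8.96 g/cm³ = 12.79 g·m⁻²·a⁻¹
carbon steel: temperature factor f = -0.054·(6.6) = -0.3564
  SO₂ term: 1.77·17.7^0.52·exp(0.02·78-0.3564) = 26.28
  Cl⁻ term: 0.102·13.2^0.62·exp(0.033·78+0.04·16.6) = 12.87
  r_corr = 26.28 + 12.87 = 39.15 μm/a
  mass loss = 39.15 μm/a × 7.85 g/cm³ = 307.3 g·m⁻²·a⁻¹
zinc: f(T) = -0.071·(T−10) [T>10 °C] = -0.4686
  Pd branch = 0.0129·Pd^0.44·e^(0.046·RH+f) = 1.034 μm/a
  Cl⁻ term: 0.0175·13.2^0.57·exp(0.008·78+0.085·16.6) = 0.5828
  r_corr = 1.034 + 0.5828 = 1.617 μm/a
  mass loss = 1.617 μm/a × 7.14 g/cm³ = 11.54 g·m⁻²·a⁻¹
Ordering by g·m⁻²·a⁻¹: carbon steel (307) > copper (12.8) > zinc (11.5)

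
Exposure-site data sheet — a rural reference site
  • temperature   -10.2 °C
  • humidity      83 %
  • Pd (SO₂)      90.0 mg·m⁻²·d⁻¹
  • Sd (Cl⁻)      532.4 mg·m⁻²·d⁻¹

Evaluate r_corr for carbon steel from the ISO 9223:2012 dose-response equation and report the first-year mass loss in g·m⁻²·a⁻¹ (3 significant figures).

r_corr = 440 g·m⁻²·a⁻¹

carbon steel: f(T) = +0.150·(T−10) [T≤10 °C] = -3.0300
  SO₂ term: 1.77·90.0^0.52·exp(0.02·83-3.0300) = 4.669
  Sd branch = 0.102·Sd^0.62·e^(0.033·RH+0.04·T) = 51.43 μm/a
  sum: 4.669 + 51.43 → r_corr = 56.1 μm/a
Convert to mass loss: 56.1 μm/a × 7.85 g/cm³ = 440.4 g·m⁻²·a⁻¹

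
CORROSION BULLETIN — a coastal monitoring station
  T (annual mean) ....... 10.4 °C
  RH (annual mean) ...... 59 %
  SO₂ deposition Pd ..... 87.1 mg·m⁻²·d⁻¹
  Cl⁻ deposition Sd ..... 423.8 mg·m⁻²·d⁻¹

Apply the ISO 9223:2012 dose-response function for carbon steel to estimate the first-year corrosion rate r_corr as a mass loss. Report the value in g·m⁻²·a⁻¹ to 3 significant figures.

carbon steel: temperature factor f = -0.054·(0.4) = -0.0216
  sulphur-dioxide contribution → 57.53 μm/a
  chloride contribution → 46.1 μm/a
  ⇒ r_corr(carbon steel) = 103.6 μm/a
Convert to mass loss: 103.6 μm/a × 7.85 g/cm³ = 813.5 g·m⁻²·a⁻¹

r_corr = 813 g·m⁻²·a⁻¹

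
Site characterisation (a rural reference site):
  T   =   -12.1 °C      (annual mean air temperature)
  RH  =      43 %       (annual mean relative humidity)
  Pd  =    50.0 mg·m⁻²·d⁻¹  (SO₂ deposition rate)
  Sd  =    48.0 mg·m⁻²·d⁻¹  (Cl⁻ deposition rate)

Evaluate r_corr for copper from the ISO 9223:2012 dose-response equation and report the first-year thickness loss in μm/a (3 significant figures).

copper: T≤10 °C ⇒ hinge +0.126·(-12.1−10) = -2.7846
  Pd branch = 0.0053·Pd^0.26·e^(0.059·RH+f) = 0.01144 μm/a
  Cl⁻ term: 0.01025·48.0^0.27·exp(0.036·43+0.049·-12.1) = 0.07576
  sum: 0.01144 + 0.07576 → r_corr = 0.0872 μm/a

r_corr = 0.0872 μm/a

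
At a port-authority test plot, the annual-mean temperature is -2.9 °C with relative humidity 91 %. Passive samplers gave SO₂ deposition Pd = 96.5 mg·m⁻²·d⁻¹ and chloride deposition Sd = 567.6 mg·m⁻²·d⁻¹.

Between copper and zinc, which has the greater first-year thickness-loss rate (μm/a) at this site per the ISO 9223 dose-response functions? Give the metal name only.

copper: f(T) = +0.126·(T−10) [T≤10 °C] = -1.6254
  sulphur-dioxide contribution → 0.7346 μm/a
  chloride contribution → 1.304 μm/a
  ⇒ r_corr(copper) = 2.039 μm/a
zinc: temperature factor f = +0.038·(-12.9) = -0.4902
  sulphur-dioxide contribution → 3.88 μm/a
  chloride contribution → 1.052 μm/a
  ⇒ r_corr(zinc) = 4.932 μm/a
Ordering by μm/a: zinc (4.93) > copper (2.04)

zinc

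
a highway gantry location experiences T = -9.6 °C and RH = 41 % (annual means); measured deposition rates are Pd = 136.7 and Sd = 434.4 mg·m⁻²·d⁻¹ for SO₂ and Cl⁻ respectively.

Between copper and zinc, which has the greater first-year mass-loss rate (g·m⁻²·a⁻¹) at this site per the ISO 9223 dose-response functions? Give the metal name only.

copper: f(T) = +0.126·(T−10) [T≤10 °C] = -2.4696
  sulphur-dioxide contribution → 0.0181 μm/a
  chloride contribution → 0.1444 μm/a
  ⇒ r_corr(copper) = 0.1625 μm/a
  mass loss = 0.1625 μm/a × 8.96 g/cm³ = 1.456 g·m⁻²·a⁻¹
zinc: T≤10 °C ⇒ hinge +0.038·(-9.6−10) = -0.7448
  sulphur-dioxide contribution → 0.3515 μm/a
  chloride contribution → 0.3425 μm/a
  ⇒ r_corr(zinc) = 0.694 μm/a
  mass loss = 0.694 μm/a × 7.14 g/cm³ = 4.955 g·m⁻²·a⁻¹
Ordering by g·m⁻²·a⁻¹: zinc (4.96) > copper (1.46)

zinc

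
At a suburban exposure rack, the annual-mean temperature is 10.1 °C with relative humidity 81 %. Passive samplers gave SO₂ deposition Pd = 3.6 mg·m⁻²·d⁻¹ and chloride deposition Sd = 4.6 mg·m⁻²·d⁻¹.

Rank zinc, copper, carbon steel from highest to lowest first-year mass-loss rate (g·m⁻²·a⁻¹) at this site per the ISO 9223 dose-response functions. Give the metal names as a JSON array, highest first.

["carbon steel", "copper", "zinc"]

zinc: T>10 °C ⇒ hinge -0.071·(10.1−10) = -0.0071
  Pd branch = 0.0129·Pd^0.44·e^(0.046·RH+f) = 0.9342 μm/a
  Sd branch = 0.0175·Sd^0.57·e^(0.008·RH+0.085·T) = 0.1884 μm/a
  sum: 0.9342 + 0.1884 → r_corr = 1.123 μm/a
  mass loss = 1.123 μm/a × 7.14 g/cm³ = 8.016 g·m⁻²·a⁻¹
copper: temperature factor f = -0.080·(0.1) = -0.0080
  SO₂ term: 0.0053·3.6^0.26·exp(0.059·81-0.0080) = 0.8728
  Cl⁻ term: 0.01025·4.6^0.27·exp(0.036·81+0.049·10.1) = 0.4688
  r_corr = 0.8728 + 0.4688 = 1.342 μm/a
  mass loss = 1.342 μm/a × 8.96 g/cm³ = 12.02 g·m⁻²·a⁻¹
carbon steel: T>10 °C ⇒ hinge -0.054·(10.1−10) = -0.0054
  SO₂ term: 1.77·3.6^0.52·exp(0.02·81-0.0054) = 17.32
  Cl⁻ term: 0.102·4.6^0.62·exp(0.033·81+0.04·10.1) = 5.699
  r_corr = 17.32 + 5.699 = 23.02 μm/a
  mass loss = 23.02 μm/a × 7.85 g/cm³ = 180.7 g·m⁻²·a⁻¹
Ordering by g·m⁻²·a⁻¹: carbon steel (181) > copper (12) > zinc (8.02)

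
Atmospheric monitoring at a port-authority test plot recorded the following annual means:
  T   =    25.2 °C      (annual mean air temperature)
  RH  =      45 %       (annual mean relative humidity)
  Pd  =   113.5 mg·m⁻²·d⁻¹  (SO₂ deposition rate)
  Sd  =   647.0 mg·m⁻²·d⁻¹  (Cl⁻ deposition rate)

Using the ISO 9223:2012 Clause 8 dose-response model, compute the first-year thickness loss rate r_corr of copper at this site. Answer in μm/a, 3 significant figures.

r_corr = 1.10 μm/a

copper: T>10 °C ⇒ hinge -0.080·(25.2−10) = -1.2160
  sulphur-dioxide contribution → 0.07648 μm/a
  chloride contribution → 1.022 μm/a
  ⇒ r_corr(copper) = 1.099 μm/a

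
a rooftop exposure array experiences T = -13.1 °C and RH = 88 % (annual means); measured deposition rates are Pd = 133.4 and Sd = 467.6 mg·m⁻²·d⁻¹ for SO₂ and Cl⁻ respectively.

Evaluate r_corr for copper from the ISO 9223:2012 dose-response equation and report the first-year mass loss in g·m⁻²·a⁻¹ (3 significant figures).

copper: f(T) = +0.126·(T−10) [T≤10 °C] = -2.9106
  Pd branch = 0.0053·Pd^0.26·e^(0.059·RH+f) = 0.1852 μm/a
  Sd branch = 0.01025·Sd^0.27·e^(0.036·RH+0.049·T) = 0.674 μm/a
  r_corr = 0.1852 + 0.674 = 0.8592 μm/a
Convert to mass loss: 0.8592 μm/a × 8.96 g/cm³ = 7.698 g·m⁻²·a⁻¹

r_corr = 7.70 g·m⁻²·a⁻¹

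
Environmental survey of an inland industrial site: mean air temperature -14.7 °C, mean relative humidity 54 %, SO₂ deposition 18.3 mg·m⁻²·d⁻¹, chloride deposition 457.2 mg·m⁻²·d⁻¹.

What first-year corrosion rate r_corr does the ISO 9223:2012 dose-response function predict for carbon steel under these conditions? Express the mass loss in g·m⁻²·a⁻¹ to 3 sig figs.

carbon steel: temperature factor f = +0.150·(-24.7) = -3.7050
  SO₂ term: 1.77·18.3^0.52·exp(0.02·54-3.7050) = 0.5813
  Sd branch = 0.102·Sd^0.62·e^(0.033·RH+0.04·T) = 15.01 μm/a
  r_corr = 0.5813 + 15.01 = 15.59 μm/a
Convert to mass loss: 15.59 μm/a × 7.85 g/cm³ = 122.4 g·m⁻²·a⁻¹

r_corr = 122 g·m⁻²·a⁻¹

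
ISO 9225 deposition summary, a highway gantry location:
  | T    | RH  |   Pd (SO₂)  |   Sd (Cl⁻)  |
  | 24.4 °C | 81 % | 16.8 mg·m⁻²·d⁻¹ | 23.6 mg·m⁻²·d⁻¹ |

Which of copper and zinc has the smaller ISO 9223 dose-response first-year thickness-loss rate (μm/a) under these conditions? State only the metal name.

copper: T>10 °C ⇒ hinge -0.080·(24.4−10) = -1.1520
  sulphur-dioxide contribution → 0.415 μm/a
  chloride contribution → 1.469 μm/a
  total first-year rate 1.884 μm/a
zinc: temperature factor f = -0.071·(14.4) = -1.0224
  sulphur-dioxide contribution → 0.6666 μm/a
  chloride contribution → 1.613 μm/a
  ⇒ r_corr(zinc) = 2.28 μm/a
Ordering by μm/a: zinc (2.28) > copper (1.88)

copper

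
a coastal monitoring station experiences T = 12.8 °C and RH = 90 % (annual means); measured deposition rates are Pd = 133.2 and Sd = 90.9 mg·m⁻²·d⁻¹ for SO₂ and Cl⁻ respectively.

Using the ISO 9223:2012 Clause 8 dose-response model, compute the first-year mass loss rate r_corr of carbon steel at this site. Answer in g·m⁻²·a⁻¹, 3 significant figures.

r_corr = 1.35e+03 g·m⁻²·a⁻¹

carbon steel: T>10 °C ⇒ hinge -0.054·(12.8−10) = -0.1512
  SO₂ term: 1.77·133.2^0.52·exp(0.02·90-0.1512) = 117.2
  Sd branch = 0.102·Sd^0.62·e^(0.033·RH+0.04·T) = 54.34 μm/a
  sum: 117.2 + 54.34 → r_corr = 171.5 μm/a
Convert to mass loss: 171.5 μm/a × 7.85 g/cm³ = 1346 g·m⁻²·a⁻¹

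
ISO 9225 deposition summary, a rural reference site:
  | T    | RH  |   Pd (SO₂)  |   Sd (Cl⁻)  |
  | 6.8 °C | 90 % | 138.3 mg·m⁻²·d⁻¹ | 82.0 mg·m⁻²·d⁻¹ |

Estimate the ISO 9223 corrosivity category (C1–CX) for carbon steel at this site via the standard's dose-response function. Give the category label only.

C5

carbon steel: temperature factor f = +0.150·(-3.2) = -0.4800
  SO₂ term: 1.77·138.3^0.52·exp(0.02·90-0.4800) = 85.99
  Sd branch = 0.102·Sd^0.62·e^(0.033·RH+0.04·T) = 40.1 μm/a
  r_corr = 85.99 + 40.1 = 126.1 μm/a
126 μm/a falls in (80, 200] for carbon steel → category C5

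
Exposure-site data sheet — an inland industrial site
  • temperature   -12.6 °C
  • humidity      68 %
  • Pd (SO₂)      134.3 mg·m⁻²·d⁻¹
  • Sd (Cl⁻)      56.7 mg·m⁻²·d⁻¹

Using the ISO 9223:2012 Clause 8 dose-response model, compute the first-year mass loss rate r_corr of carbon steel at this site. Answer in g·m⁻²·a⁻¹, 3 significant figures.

carbon steel: f(T) = +0.150·(T−10) [T≤10 °C] = -3.3900
  SO₂ term: 1.77·134.3^0.52·exp(0.02·68-3.3900) = 2.971
  Sd branch = 0.102·Sd^0.62·e^(0.033·RH+0.04·T) = 7.104 μm/a
  sum: 2.971 + 7.104 → r_corr = 10.08 μm/a
Convert to mass loss: 10.08 μm/a × 7.85 g/cm³ = 79.09 g·m⁻²·a⁻¹

r_corr = 79.1 g·m⁻²·a⁻¹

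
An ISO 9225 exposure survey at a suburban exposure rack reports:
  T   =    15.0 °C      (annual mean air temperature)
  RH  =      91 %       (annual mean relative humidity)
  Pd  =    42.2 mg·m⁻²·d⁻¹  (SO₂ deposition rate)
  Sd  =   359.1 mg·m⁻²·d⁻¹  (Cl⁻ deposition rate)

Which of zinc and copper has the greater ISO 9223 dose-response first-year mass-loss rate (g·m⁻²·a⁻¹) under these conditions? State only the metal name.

zinc

zinc: f(T) = -0.071·(T−10) [T>10 °C] = -0.3550
  sulphur-dioxide contribution → 3.087 μm/a
  chloride contribution → 3.71 μm/a
  ⇒ r_corr(zinc) = 6.797 μm/a
  mass loss = 6.797 μm/a × 7.14 g/cm³ = 48.53 g·m⁻²·a⁻¹
copper: T>10 °C ⇒ hinge -0.080·(15.0−10) = -0.4000
  sulphur-dioxide contribution → 2.018 μm/a
  chloride contribution → 2.771 μm/a
  ⇒ r_corr(copper) = 4.788 μm/a
  mass loss = 4.788 μm/a × 8.96 g/cm³ = 42.9 g·m⁻²·a⁻¹
Ordering by g·m⁻²·a⁻¹: zinc (48.5) > copper (42.9)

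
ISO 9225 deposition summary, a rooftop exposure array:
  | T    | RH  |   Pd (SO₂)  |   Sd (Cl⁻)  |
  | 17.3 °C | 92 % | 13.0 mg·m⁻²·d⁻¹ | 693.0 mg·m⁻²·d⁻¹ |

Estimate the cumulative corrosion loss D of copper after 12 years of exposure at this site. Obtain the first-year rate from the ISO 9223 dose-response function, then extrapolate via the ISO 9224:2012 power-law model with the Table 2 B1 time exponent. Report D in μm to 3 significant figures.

copper: T>10 °C ⇒ hinge -0.080·(17.3−10) = -0.5840
  SO₂ term: 0.0053·13.0^0.26·exp(0.059·92-0.5840) = 1.311
  Cl⁻ term: 0.01025·693.0^0.27·exp(0.036·92+0.049·17.3) = 3.839
  sum: 1.311 + 3.839 → r_corr = 5.15 μm/a
Power-law: D(12) = r_corr · 12^0.667
  D(12) = 5.15 × 12^0.667 = 5.15 × 5.246 = 27.02 μm

D(12) = 27.0 μm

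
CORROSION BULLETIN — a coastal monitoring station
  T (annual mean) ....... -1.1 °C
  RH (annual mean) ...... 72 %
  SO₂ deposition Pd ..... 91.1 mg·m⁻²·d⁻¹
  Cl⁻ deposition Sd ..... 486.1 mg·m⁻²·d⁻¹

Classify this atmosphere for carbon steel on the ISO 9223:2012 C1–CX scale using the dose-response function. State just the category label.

C4

carbon steel: T≤10 °C ⇒ hinge +0.150·(-1.1−10) = -1.6650
  sulphur-dioxide contribution → 14.76 μm/a
  chloride contribution → 48.66 μm/a
  total first-year rate 63.42 μm/a
63.4 μm/a falls in (50, 80] for carbon steel → category C4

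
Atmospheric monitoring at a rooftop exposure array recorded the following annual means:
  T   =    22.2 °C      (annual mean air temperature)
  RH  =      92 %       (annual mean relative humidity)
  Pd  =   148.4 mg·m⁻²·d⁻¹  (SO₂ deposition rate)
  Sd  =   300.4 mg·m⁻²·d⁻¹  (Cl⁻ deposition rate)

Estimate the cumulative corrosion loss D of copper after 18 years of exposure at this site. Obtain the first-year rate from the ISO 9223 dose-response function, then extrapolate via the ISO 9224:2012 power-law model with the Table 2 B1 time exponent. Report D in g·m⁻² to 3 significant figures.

copper: temperature factor f = -0.080·(12.2) = -0.9760
  sulphur-dioxide contribution → 1.669 μm/a
  chloride contribution → 3.895 μm/a
  total first-year rate 5.564 μm/a
Long-term exponent b (ISO 9224 Table 2, B1) = 0.667
  D(18) = 5.564 × 18^0.667 = 5.564 × 6.875 = 38.25 μm
  Mass loss = 38.25 μm × 8.96 g/cm³ = 342.7 g·m⁻²

D(18) = 343 g·m⁻²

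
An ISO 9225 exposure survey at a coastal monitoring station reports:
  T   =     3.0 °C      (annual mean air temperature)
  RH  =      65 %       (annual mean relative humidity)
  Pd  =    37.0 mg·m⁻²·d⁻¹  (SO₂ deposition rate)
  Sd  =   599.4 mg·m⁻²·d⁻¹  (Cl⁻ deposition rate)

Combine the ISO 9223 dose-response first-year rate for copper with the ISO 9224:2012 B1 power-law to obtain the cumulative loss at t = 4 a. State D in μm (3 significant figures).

copper: f(T) = +0.126·(T−10) [T≤10 °C] = -0.8820
  Pd branch = 0.0053·Pd^0.26·e^(0.059·RH+f) = 0.2597 μm/a
  Sd branch = 0.01025·Sd^0.27·e^(0.036·RH+0.049·T) = 0.6931 μm/a
  r_corr = 0.2597 + 0.6931 = 0.9528 μm/a
Power-law: D(4) = r_corr · 4^0.667
  D(4) = 0.9528 × 4^0.667 = 0.9528 × 2.521 = 2.402 μm

D(4) = 2.40 μm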